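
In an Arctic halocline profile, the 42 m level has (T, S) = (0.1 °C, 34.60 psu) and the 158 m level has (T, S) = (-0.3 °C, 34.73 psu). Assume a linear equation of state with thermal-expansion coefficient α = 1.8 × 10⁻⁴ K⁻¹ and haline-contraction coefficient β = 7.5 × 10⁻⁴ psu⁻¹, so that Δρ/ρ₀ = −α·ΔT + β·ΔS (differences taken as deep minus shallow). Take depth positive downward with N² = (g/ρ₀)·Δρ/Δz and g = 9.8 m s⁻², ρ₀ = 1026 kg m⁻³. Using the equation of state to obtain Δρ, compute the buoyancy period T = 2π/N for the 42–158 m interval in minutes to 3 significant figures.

27.7 min

ΔT = -0.4 K, ΔS = +0.13 psu (deep − shallow).
Δρ/ρ₀ = −αΔT + βΔS = 7.20 × 10⁻⁵ + 9.75 × 10⁻⁵ = 1.695 × 10⁻⁴, so Δρ ≈ 0.1739 kg m⁻³.
N² = (g/ρ₀)·Δρ/Δz = g·(Δρ/ρ₀)/Δz = 9.8 × 1.695 × 10⁻⁴ / 116 = 1.4320 × 10⁻⁵ s⁻².
N = √(1.4320 × 10⁻⁵) = 3.7842 × 10⁻³ rad s⁻¹ → T = 2π/N = 1.6604 × 10³ s = 27.673 min ≈ 27.7 min.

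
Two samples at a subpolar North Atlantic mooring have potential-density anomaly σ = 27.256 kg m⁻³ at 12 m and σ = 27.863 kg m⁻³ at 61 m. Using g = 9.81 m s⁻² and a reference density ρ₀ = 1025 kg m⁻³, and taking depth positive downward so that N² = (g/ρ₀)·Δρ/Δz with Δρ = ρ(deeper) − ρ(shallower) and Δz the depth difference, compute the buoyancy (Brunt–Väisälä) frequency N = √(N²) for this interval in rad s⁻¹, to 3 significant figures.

Δρ = 1027.863 − 1027.256 = 0.607 kg m⁻³ over Δz = 61 − 12 = 49 m.
N² = (9.81/1025) × (0.607/49) = 1.1856 × 10⁻⁴ s⁻².
N = √(1.1856 × 10⁻⁴) = 0.010889 rad s⁻¹ ≈ 0.0109 rad s⁻¹.

0.0109 rad s⁻¹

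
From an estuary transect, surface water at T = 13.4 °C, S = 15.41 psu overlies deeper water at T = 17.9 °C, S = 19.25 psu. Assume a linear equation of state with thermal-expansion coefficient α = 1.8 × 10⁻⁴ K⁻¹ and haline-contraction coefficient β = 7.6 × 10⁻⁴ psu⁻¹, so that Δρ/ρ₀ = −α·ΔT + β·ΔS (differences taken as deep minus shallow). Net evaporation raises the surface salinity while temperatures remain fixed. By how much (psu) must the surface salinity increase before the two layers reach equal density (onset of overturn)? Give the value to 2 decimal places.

2.77 psu

Neutral buoyancy requires −α(T_deep − T_surf) + β(S_deep − S_surf′) = 0.
S_surf′ = S_deep − (α/β)·ΔT = 19.25 − (1.8 × 10⁻⁴/7.6 × 10⁻⁴)·(+4.5) = 18.1842 psu.
Increase required: 18.1842 − 15.41 = 2.7742 psu.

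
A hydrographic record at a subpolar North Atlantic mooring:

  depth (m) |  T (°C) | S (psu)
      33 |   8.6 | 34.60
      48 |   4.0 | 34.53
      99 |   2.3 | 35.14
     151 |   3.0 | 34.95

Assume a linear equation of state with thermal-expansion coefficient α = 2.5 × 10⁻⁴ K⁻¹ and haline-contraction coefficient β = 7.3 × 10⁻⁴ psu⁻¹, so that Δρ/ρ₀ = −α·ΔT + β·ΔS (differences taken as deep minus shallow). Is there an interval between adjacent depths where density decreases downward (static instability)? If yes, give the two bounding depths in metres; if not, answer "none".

Evaluate Δρ/ρ₀ = −αΔT + βΔS across each adjacent pair:
  33–48 m: −αΔT+βΔS = −(2.5 × 10⁻⁴)(-4.6)+(7.3 × 10⁻⁴)(-0.07) = 1.1 × 10⁻³ → stable
  48–99 m: −αΔT+βΔS = −(2.5 × 10⁻⁴)(-1.7)+(7.3 × 10⁻⁴)(+0.61) = 8.7 × 10⁻⁴ → stable
  99–151 m: −αΔT+βΔS = −(2.5 × 10⁻⁴)(+0.7)+(7.3 × 10⁻⁴)(-0.19) = -3.1 × 10⁻⁴ → UNSTABLE
The 99–151 m interval has Δρ < 0: lighter water underlies denser water.

99–151 m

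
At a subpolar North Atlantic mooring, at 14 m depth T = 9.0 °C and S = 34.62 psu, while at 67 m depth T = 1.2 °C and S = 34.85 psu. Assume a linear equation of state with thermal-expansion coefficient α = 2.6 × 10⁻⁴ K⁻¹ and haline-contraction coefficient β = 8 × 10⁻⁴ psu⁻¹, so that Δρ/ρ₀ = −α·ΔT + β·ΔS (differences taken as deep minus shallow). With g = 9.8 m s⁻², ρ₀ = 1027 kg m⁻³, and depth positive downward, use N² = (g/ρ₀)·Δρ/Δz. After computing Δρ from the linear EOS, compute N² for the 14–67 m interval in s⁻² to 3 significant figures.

ΔT = -7.8 K, ΔS = +0.23 psu (deep − shallow).
Δρ/ρ₀ = −αΔT + βΔS = 2.028 × 10⁻³ + 1.84 × 10⁻⁴ = 2.212 × 10⁻³, so Δρ ≈ 2.272 kg m⁻³.
N² = (g/ρ₀)·Δρ/Δz = g·(Δρ/ρ₀)/Δz = 9.8 × 2.212 × 10⁻³ / 53 = 4.0901 × 10⁻⁴ s⁻² ≈ 4.09 × 10⁻⁴ s⁻².

4.09 × 10⁻⁴ s⁻²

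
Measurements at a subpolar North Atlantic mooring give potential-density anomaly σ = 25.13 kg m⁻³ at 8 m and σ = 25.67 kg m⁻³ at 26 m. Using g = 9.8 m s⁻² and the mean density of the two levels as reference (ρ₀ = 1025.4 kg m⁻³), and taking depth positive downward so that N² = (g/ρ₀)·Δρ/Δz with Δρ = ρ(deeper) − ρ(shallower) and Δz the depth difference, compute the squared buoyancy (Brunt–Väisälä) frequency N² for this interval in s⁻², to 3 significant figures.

2.87 × 10⁻⁴ s⁻²

Δρ = 1025.67 − 1025.13 = 0.54 kg m⁻³ over Δz = 26 − 8 = 18 m.
N² = (9.8/1025.4) × (0.54/18) = 2.8672 × 10⁻⁴ s⁻² ≈ 2.87 × 10⁻⁴ s⁻².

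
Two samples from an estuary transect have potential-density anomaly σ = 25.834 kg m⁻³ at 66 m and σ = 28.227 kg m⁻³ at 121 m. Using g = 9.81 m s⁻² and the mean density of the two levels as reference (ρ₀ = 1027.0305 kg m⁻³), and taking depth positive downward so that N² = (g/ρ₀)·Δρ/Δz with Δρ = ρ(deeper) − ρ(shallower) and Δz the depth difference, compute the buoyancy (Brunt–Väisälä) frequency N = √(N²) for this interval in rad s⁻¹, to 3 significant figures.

0.0204 rad s⁻¹

Δρ = 1028.227 − 1025.834 = 2.393 kg m⁻³ over Δz = 121 − 66 = 55 m.
N² = (9.81/1027.0305) × (2.393/55) = 4.1559 × 10⁻⁴ s⁻².
N = √(4.1559 × 10⁻⁴) = 0.020386 rad s⁻¹ ≈ 0.0204 rad s⁻¹.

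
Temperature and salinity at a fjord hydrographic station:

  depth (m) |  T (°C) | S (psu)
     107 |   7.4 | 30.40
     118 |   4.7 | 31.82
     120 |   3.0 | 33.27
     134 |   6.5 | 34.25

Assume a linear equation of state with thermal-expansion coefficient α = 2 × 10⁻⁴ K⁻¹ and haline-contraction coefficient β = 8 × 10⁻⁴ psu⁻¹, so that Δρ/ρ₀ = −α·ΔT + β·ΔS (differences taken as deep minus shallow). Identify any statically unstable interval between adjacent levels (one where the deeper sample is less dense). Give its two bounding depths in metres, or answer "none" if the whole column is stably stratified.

Evaluate Δρ/ρ₀ = −αΔT + βΔS across each adjacent pair:
  107–118 m: −αΔT+βΔS = −(2 × 10⁻⁴)(-2.7)+(8 × 10⁻⁴)(+1.42) = 1.7 × 10⁻³ → stable
  118–120 m: −αΔT+βΔS = −(2 × 10⁻⁴)(-1.7)+(8 × 10⁻⁴)(+1.45) = 1.5 × 10⁻³ → stable
  120–134 m: −αΔT+βΔS = −(2 × 10⁻⁴)(+3.5)+(8 × 10⁻⁴)(+0.98) = 8.4 × 10⁻⁵ → stable
Every interval has Δρ > 0: the column is stably stratified throughout.

none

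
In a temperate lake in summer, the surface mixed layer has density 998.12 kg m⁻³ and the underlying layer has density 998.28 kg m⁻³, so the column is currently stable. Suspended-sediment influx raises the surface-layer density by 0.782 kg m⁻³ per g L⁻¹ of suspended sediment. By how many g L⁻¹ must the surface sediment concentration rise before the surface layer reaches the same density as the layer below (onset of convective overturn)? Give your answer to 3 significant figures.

Density deficit of the surface layer: 998.28 − 998.12 = 0.16 kg m⁻³.
Required change = 0.16 / 0.782 = 0.205 g L⁻¹.

0.205 g L⁻¹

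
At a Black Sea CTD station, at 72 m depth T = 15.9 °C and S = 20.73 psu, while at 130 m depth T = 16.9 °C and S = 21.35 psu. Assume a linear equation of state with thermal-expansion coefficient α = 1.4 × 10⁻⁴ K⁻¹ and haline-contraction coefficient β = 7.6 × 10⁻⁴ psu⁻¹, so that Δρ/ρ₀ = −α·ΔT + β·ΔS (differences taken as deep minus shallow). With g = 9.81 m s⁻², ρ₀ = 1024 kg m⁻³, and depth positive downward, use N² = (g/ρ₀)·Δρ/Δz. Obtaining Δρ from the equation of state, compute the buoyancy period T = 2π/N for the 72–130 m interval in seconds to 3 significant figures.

ΔT = +1.0 K, ΔS = +0.62 psu (deep − shallow).
Δρ/ρ₀ = −αΔT + βΔS = -1.40 × 10⁻⁴ + 4.712 × 10⁻⁴ = 3.312 × 10⁻⁴, so Δρ ≈ 0.3391 kg m⁻³.
N² = (g/ρ₀)·Δρ/Δz = g·(Δρ/ρ₀)/Δz = 9.81 × 3.312 × 10⁻⁴ / 58 = 5.6018 × 10⁻⁵ s⁻².
N = √(5.6018 × 10⁻⁵) = 7.4845 × 10⁻³ rad s⁻¹ → T = 2π/N = 839.49 s ≈ 839 s.

839 s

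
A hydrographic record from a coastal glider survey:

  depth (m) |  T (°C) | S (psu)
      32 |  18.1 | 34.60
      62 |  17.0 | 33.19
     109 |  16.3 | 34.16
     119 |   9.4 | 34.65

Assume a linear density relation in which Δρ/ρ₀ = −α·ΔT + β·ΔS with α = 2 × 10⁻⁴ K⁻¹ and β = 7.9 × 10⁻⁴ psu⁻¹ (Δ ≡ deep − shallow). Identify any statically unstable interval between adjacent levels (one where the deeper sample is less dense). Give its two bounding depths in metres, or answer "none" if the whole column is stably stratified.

Evaluate Δρ/ρ₀ = −αΔT + βΔS across each adjacent pair:
  32–62 m: −αΔT+βΔS = −(2 × 10⁻⁴)(-1.1)+(7.9 × 10⁻⁴)(-1.41) = -8.9 × 10⁻⁴ → UNSTABLE
  62–109 m: −αΔT+βΔS = −(2 × 10⁻⁴)(-0.7)+(7.9 × 10⁻⁴)(+0.97) = 9.1 × 10⁻⁴ → stable
  109–119 m: −αΔT+βΔS = −(2 × 10⁻⁴)(-6.9)+(7.9 × 10⁻⁴)(+0.49) = 1.8 × 10⁻³ → stable
The 32–62 m interval has Δρ < 0: lighter water underlies denser water.

32–62 m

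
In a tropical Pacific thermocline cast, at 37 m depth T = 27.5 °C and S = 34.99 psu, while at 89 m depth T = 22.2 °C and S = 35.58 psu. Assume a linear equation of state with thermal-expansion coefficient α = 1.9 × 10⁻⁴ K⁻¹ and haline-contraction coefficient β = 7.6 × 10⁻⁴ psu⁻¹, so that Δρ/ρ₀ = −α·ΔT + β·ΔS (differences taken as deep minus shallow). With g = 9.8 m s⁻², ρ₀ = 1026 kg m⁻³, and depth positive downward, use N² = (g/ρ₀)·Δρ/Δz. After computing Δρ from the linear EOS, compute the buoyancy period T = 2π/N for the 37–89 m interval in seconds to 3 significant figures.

379 s

ΔT = -5.3 K, ΔS = +0.59 psu (deep − shallow).
Δρ/ρ₀ = −αΔT + βΔS = 1.007 × 10⁻³ + 4.484 × 10⁻⁴ = 1.4554 × 10⁻³, so Δρ ≈ 1.493 kg m⁻³.
N² = (g/ρ₀)·Δρ/Δz = g·(Δρ/ρ₀)/Δz = 9.8 × 1.4554 × 10⁻³ / 52 = 2.7429 × 10⁻⁴ s⁻².
N = √(2.7429 × 10⁻⁴) = 0.016562 rad s⁻¹ → T = 2π/N = 379.37 s ≈ 379 s.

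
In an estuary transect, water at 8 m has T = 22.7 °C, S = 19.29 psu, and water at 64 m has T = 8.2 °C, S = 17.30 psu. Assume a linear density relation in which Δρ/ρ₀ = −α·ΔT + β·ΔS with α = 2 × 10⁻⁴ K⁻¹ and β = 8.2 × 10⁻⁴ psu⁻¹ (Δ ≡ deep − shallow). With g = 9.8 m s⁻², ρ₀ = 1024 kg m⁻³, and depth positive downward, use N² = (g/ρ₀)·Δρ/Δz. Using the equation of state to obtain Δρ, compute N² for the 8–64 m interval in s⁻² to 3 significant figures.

2.22 × 10⁻⁴ s⁻²

ΔT = -14.5 K, ΔS = -1.99 psu (deep − shallow).
Δρ/ρ₀ = −αΔT + βΔS = 2.90 × 10⁻³ − 1.6318 × 10⁻³ = 1.2682 × 10⁻³, so Δρ ≈ 1.299 kg m⁻³.
N² = (g/ρ₀)·Δρ/Δz = g·(Δρ/ρ₀)/Δz = 9.8 × 1.2682 × 10⁻³ / 56 = 2.2194 × 10⁻⁴ s⁻² ≈ 2.22 × 10⁻⁴ s⁻².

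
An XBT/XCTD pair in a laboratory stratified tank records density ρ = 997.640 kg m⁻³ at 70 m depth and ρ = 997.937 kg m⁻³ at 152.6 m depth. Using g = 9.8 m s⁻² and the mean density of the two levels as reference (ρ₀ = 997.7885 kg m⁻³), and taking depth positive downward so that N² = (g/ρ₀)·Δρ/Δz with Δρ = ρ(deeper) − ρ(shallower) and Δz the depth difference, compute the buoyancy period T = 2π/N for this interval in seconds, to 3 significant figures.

Δρ = 997.937 − 997.640 = 0.297 kg m⁻³ over Δz = 152.6 − 70 = 82.6 m.
N² = (9.8/997.7885) × (0.297/82.6) = 3.5315 × 10⁻⁵ s⁻².
N = √(3.5315 × 10⁻⁵) = 5.9426 × 10⁻³ rad s⁻¹, so T = 2π/N = 1.0573 × 10³ s ≈ 1.06 × 10³ s.
N² > 0, so the interval is statically stable.

1.06 × 10³ s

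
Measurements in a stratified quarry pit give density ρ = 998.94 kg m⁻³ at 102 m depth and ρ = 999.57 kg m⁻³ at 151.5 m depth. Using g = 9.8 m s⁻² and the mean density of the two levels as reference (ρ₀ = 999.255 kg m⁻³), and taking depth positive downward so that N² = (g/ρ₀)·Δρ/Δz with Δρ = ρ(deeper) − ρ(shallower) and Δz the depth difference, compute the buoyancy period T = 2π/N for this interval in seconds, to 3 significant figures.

Δρ = 999.57 − 998.94 = 0.63 kg m⁻³ over Δz = 151.5 − 102 = 49.5 m.
N² = (9.8/999.255) × (0.63/49.5) = 1.2482 × 10⁻⁴ s⁻².
N = √(1.2482 × 10⁻⁴) = 0.011172 rad s⁻¹, so T = 2π/N = 562.40 s ≈ 562 s.
A positive N² confirms static stability across the interval.

562 s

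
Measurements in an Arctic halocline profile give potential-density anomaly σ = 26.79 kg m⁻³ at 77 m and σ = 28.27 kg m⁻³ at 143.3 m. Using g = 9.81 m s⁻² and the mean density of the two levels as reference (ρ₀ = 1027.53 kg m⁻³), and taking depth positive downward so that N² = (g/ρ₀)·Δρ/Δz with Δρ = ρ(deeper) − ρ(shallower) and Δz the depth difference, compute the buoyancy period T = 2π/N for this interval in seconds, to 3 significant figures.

Δρ = 1028.27 − 1026.79 = 1.48 kg m⁻³ over Δz = 143.3 − 77 = 66.3 m.
N² = (9.81/1027.53) × (1.48/66.3) = 2.1312 × 10⁻⁴ s⁻².
N = √(2.1312 × 10⁻⁴) = 0.014599 rad s⁻¹, so T = 2π/N = 430.38 s ≈ 430 s.

430 s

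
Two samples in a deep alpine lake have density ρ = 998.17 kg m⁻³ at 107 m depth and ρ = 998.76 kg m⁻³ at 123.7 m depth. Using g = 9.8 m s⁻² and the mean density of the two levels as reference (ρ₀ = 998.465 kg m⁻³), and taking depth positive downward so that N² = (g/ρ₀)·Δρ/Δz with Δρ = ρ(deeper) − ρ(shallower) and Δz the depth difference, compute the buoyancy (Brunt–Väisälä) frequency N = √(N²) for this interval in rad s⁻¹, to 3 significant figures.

0.0186 rad s⁻¹

Δρ = 998.76 − 998.17 = 0.59 kg m⁻³ over Δz = 123.7 − 107 = 16.7 m.
N² = (9.8/998.465) × (0.59/16.7) = 3.4676 × 10⁻⁴ s⁻².
N = √(3.4676 × 10⁻⁴) = 0.018621 rad s⁻¹ ≈ 0.0186 rad s⁻¹.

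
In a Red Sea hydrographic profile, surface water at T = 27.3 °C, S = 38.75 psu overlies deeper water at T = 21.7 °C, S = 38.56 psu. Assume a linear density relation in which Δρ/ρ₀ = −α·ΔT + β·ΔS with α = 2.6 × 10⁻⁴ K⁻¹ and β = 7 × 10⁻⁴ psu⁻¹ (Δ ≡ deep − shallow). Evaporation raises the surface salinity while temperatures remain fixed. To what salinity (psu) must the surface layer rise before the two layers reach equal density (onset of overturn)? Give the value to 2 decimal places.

40.64 psu

Neutral buoyancy requires −α(T_deep − T_surf) + β(S_deep − S_surf′) = 0.
S_surf′ = S_deep − (α/β)·ΔT = 38.56 − (2.6 × 10⁻⁴/7 × 10⁻⁴)·(-5.6) = 40.6400 psu.
Increase required: 40.6400 − 38.75 = 1.8900 psu.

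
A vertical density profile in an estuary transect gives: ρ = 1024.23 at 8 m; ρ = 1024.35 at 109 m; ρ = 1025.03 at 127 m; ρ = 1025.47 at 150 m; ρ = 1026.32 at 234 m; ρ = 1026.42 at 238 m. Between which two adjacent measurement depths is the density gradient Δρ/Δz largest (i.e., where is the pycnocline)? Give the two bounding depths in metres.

Compute the density gradient over each adjacent pair:
  8–109 m: Δρ/Δz = 0.12/101 = 1.2 × 10⁻³ kg m⁻⁴
  109–127 m: Δρ/Δz = 0.68/18 = 0.038 kg m⁻⁴
  127–150 m: Δρ/Δz = 0.44/23 = 0.019 kg m⁻⁴
  150–234 m: Δρ/Δz = 0.85/84 = 0.010 kg m⁻⁴
  234–238 m: Δρ/Δz = 0.10/4 = 0.025 kg m⁻⁴
The largest gradient is in the 109–127 m interval — the pycnocline.

109–127 m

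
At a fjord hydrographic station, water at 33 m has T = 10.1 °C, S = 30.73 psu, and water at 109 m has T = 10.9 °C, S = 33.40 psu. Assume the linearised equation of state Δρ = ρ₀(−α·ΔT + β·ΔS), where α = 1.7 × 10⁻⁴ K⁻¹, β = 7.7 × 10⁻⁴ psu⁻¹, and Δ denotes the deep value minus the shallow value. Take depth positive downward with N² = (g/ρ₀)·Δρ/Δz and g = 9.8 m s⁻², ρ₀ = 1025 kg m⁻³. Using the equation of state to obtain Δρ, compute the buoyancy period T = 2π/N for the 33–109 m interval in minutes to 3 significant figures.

6.66 min

ΔT = +0.8 K, ΔS = +2.67 psu (deep − shallow).
Δρ/ρ₀ = −αΔT + βΔS = -1.36 × 10⁻⁴ + 2.0559 × 10⁻³ = 1.9199 × 10⁻³, so Δρ ≈ 1.968 kg m⁻³.
N² = (g/ρ₀)·Δρ/Δz = g·(Δρ/ρ₀)/Δz = 9.8 × 1.9199 × 10⁻³ / 76 = 2.4757 × 10⁻⁴ s⁻².
N = √(2.4757 × 10⁻⁴) = 0.015734 rad s⁻¹ → T = 2π/N = 399.34 s = 6.6557 min ≈ 6.66 min.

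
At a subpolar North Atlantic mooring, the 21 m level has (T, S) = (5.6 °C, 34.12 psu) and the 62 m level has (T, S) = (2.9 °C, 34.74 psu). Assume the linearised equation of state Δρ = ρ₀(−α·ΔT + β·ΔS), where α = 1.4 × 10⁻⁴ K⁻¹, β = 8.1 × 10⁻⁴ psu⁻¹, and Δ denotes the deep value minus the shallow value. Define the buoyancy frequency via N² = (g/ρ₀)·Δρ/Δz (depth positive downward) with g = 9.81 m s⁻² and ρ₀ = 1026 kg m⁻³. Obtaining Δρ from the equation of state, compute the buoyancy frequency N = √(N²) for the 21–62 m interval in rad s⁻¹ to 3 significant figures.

0.0145 rad s⁻¹

ΔT = -2.7 K, ΔS = +0.62 psu (deep − shallow).
Δρ/ρ₀ = −αΔT + βΔS = 3.78 × 10⁻⁴ + 5.022 × 10⁻⁴ = 8.802 × 10⁻⁴, so Δρ ≈ 0.9031 kg m⁻³.
N² = (g/ρ₀)·Δρ/Δz = g·(Δρ/ρ₀)/Δz = 9.81 × 8.802 × 10⁻⁴ / 41 = 2.1060 × 10⁻⁴ s⁻².
N = √(2.1060 × 10⁻⁴) = 0.014512 rad s⁻¹ ≈ 0.0145 rad s⁻¹.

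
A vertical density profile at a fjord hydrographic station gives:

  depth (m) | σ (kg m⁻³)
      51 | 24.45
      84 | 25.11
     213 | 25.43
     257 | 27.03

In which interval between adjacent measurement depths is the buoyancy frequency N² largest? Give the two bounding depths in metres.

Compute the density gradient over each adjacent pair:
  51–84 m: Δρ/Δz = 0.66/33 = 0.020 kg m⁻⁴
  84–213 m: Δρ/Δz = 0.32/129 = 2.5 × 10⁻³ kg m⁻⁴
  213–257 m: Δρ/Δz = 1.60/44 = 0.036 kg m⁻⁴
The largest gradient is in the 213–257 m interval — the pycnocline.

213–257 m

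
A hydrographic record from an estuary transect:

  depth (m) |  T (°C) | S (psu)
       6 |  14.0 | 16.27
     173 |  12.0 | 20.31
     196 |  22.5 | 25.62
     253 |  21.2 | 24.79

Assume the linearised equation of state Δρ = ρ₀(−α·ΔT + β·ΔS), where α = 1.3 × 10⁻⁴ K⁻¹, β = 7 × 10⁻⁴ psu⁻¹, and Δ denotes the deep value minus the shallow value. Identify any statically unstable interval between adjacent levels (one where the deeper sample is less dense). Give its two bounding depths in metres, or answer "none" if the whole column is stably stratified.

196–253 m

Evaluate Δρ/ρ₀ = −αΔT + βΔS across each adjacent pair:
  6–173 m: −αΔT+βΔS = −(1.3 × 10⁻⁴)(-2.0)+(7 × 10⁻⁴)(+4.04) = 3.1 × 10⁻³ → stable
  173–196 m: −αΔT+βΔS = −(1.3 × 10⁻⁴)(+10.5)+(7 × 10⁻⁴)(+5.31) = 2.4 × 10⁻³ → stable
  196–253 m: −αΔT+βΔS = −(1.3 × 10⁻⁴)(-1.3)+(7 × 10⁻⁴)(-0.83) = -4.1 × 10⁻⁴ → UNSTABLE
The 196–253 m interval has Δρ < 0: lighter water underlies denser water.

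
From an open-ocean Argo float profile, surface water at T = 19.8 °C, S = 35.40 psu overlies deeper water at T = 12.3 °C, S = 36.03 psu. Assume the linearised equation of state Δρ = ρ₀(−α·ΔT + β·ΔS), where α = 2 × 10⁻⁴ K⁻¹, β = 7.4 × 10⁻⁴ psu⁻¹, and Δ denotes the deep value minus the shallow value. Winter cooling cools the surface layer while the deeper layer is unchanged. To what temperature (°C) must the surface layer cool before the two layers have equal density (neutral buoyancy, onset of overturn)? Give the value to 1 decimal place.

Neutral buoyancy requires Δρ = 0, i.e. −α(T_deep − T_surf′) + β(S_deep − S_surf) = 0.
T_surf′ = T_deep − (β/α)·ΔS = 12.3 − (7.4 × 10⁻⁴/2 × 10⁻⁴)·(+0.63) = 9.969 °C.
Cooling required: 19.8 − (9.969) = 9.831 °C.

10.0 °C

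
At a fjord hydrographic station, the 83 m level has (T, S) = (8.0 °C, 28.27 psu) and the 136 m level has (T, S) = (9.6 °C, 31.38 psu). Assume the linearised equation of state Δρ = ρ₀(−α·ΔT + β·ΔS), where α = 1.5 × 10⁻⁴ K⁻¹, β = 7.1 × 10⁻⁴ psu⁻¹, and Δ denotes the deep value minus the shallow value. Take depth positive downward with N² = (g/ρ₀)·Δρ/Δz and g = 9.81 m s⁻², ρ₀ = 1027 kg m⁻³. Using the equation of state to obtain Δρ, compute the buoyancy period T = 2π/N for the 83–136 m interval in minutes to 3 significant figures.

5.49 min

ΔT = +1.6 K, ΔS = +3.11 psu (deep − shallow).
Δρ/ρ₀ = −αΔT + βΔS = -2.40 × 10⁻⁴ + 2.2081 × 10⁻³ = 1.9681 × 10⁻³, so Δρ ≈ 2.021 kg m⁻³.
N² = (g/ρ₀)·Δρ/Δz = g·(Δρ/ρ₀)/Δz = 9.81 × 1.9681 × 10⁻³ / 53 = 3.6428 × 10⁻⁴ s⁻².
N = √(3.6428 × 10⁻⁴) = 0.019086 rad s⁻¹ → T = 2π/N = 329.20 s = 5.4867 min ≈ 5.49 min.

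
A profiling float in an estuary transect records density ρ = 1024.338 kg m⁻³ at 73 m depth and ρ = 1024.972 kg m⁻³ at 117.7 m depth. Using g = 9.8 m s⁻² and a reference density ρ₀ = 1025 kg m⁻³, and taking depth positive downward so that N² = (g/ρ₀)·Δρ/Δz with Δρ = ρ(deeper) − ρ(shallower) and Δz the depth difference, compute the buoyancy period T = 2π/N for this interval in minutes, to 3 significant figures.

8.99 min

Δρ = 1024.972 − 1024.338 = 0.634 kg m⁻³ over Δz = 117.7 − 73 = 44.7 m.
N² = (9.8/1025) × (0.634/44.7) = 1.3561 × 10⁻⁴ s⁻².
N = √(1.3561 × 10⁻⁴) = 0.011645 rad s⁻¹, so T = 2π/N = 539.56 s = 8.9927 min ≈ 8.99 min.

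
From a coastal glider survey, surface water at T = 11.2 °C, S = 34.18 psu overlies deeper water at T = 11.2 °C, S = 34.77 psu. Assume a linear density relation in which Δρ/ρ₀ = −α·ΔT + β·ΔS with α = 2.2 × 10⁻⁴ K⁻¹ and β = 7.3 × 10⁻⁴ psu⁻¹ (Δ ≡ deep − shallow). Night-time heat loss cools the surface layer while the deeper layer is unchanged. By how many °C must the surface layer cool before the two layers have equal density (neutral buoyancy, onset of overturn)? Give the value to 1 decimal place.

Neutral buoyancy requires Δρ = 0, i.e. −α(T_deep − T_surf′) + β(S_deep − S_surf) = 0.
T_surf′ = T_deep − (β/α)·ΔS = 11.2 − (7.3 × 10⁻⁴/2.2 × 10⁻⁴)·(+0.59) = 9.242 °C.
Cooling required: 11.2 − (9.242) = 1.958 °C.

2.0 °C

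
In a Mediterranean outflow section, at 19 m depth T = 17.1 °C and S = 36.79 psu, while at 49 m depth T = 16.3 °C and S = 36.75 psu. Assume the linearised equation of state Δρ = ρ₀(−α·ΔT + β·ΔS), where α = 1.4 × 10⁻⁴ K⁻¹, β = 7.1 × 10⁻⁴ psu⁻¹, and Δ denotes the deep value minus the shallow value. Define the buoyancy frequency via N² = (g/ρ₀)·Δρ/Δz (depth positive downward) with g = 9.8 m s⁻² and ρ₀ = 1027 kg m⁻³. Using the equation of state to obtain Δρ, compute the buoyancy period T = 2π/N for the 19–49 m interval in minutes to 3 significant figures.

ΔT = -0.8 K, ΔS = -0.04 psu (deep − shallow).
Δρ/ρ₀ = −αΔT + βΔS = 1.12 × 10⁻⁴ − 2.84 × 10⁻⁵ = 8.36 × 10⁻⁵, so Δρ ≈ 0.08586 kg m⁻³.
N² = (g/ρ₀)·Δρ/Δz = g·(Δρ/ρ₀)/Δz = 9.8 × 8.36 × 10⁻⁵ / 30 = 2.7309 × 10⁻⁵ s⁻².
N = √(2.7309 × 10⁻⁵) = 5.2258 × 10⁻³ rad s⁻¹ → T = 2π/N = 1.2023 × 10³ s = 20.038 min ≈ 20.0 min.

20.0 min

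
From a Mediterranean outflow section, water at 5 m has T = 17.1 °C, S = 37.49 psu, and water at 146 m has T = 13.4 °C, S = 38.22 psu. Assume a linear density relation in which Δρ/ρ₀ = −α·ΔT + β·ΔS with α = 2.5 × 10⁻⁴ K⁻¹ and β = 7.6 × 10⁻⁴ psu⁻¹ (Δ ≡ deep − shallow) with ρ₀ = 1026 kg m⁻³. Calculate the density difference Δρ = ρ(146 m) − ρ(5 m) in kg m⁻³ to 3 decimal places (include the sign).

+1.518 kg m⁻³

ΔT = -3.7 K, ΔS = +0.73 psu (deep − shallow).
Δρ/ρ₀ = −(2.5 × 10⁻⁴)(-3.7) + (7.6 × 10⁻⁴)(+0.73) = 1.4798 × 10⁻³.
Δρ = 1026 × (1.4798 × 10⁻³) = +1.518 kg m⁻³.
Positive Δρ: denser below, stable.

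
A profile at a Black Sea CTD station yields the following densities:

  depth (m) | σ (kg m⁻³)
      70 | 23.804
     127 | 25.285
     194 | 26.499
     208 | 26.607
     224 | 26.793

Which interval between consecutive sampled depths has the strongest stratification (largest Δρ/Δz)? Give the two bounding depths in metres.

70–127 m

Compute the density gradient over each adjacent pair:
  70–127 m: Δρ/Δz = 1.481/57 = 0.026 kg m⁻⁴
  127–194 m: Δρ/Δz = 1.214/67 = 0.018 kg m⁻⁴
  194–208 m: Δρ/Δz = 0.108/14 = 7.7 × 10⁻³ kg m⁻⁴
  208–224 m: Δρ/Δz = 0.186/16 = 0.012 kg m⁻⁴
The largest gradient is in the 70–127 m interval — the pycnocline.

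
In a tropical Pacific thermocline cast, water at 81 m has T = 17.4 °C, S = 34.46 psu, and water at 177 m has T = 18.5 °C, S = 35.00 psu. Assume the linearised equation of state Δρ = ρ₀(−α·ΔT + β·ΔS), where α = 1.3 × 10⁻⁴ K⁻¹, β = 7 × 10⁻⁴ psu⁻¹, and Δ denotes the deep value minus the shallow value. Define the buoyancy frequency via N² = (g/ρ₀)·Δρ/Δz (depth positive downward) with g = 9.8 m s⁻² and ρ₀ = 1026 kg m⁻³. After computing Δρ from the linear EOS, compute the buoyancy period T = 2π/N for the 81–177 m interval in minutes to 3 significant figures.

21.4 min

ΔT = +1.1 K, ΔS = +0.54 psu (deep − shallow).
Δρ/ρ₀ = −αΔT + βΔS = -1.43 × 10⁻⁴ + 3.78 × 10⁻⁴ = 2.35 × 10⁻⁴, so Δρ ≈ 0.2411 kg m⁻³.
N² = (g/ρ₀)·Δρ/Δz = g·(Δρ/ρ₀)/Δz = 9.8 × 2.35 × 10⁻⁴ / 96 = 2.3990 × 10⁻⁵ s⁻².
N = √(2.3990 × 10⁻⁵) = 4.8980 × 10⁻³ rad s⁻¹ → T = 2π/N = 1.2828 × 10³ s = 21.380 min ≈ 21.4 min.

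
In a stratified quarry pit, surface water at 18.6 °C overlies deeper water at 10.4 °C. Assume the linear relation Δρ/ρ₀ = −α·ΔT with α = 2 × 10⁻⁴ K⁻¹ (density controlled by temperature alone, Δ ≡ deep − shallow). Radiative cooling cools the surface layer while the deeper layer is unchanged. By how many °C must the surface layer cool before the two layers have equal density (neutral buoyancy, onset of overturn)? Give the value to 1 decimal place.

8.2 °C

With temperature the only control, equal density requires T_surf′ = T_deep.
T_surf′ = 10.4 °C.
Cooling required: 18.6 − 10.4 = 8.2 °C.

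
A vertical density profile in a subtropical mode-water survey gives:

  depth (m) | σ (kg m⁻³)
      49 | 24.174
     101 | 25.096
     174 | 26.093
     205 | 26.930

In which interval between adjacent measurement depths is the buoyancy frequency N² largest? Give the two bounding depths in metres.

Compute the density gradient over each adjacent pair:
  49–101 m: Δρ/Δz = 0.922/52 = 0.018 kg m⁻⁴
  101–174 m: Δρ/Δz = 0.997/73 = 0.014 kg m⁻⁴
  174–205 m: Δρ/Δz = 0.837/31 = 0.027 kg m⁻⁴
The largest gradient is in the 174–205 m interval — the pycnocline.

174–205 m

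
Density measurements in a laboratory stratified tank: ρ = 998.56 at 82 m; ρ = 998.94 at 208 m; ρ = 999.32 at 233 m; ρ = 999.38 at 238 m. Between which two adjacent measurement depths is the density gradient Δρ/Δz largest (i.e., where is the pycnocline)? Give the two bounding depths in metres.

Compute the density gradient over each adjacent pair:
  82–208 m: Δρ/Δz = 0.38/126 = 3.0 × 10⁻³ kg m⁻⁴
  208–233 m: Δρ/Δz = 0.38/25 = 0.015 kg m⁻⁴
  233–238 m: Δρ/Δz = 0.06/5 = 0.012 kg m⁻⁴
The largest gradient is in the 208–233 m interval — the pycnocline.

208–233 m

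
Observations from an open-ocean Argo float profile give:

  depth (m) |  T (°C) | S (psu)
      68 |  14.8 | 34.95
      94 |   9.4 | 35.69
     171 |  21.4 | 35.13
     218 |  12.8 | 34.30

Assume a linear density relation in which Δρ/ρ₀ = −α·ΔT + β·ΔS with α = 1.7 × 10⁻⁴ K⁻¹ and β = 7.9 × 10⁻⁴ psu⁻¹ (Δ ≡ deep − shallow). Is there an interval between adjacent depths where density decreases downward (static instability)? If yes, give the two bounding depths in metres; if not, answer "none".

Evaluate Δρ/ρ₀ = −αΔT + βΔS across each adjacent pair:
  68–94 m: −αΔT+βΔS = −(1.7 × 10⁻⁴)(-5.4)+(7.9 × 10⁻⁴)(+0.74) = 1.5 × 10⁻³ → stable
  94–171 m: −αΔT+βΔS = −(1.7 × 10⁻⁴)(+12.0)+(7.9 × 10⁻⁴)(-0.56) = -2.5 × 10⁻³ → UNSTABLE
  171–218 m: −αΔT+βΔS = −(1.7 × 10⁻⁴)(-8.6)+(7.9 × 10⁻⁴)(-0.83) = 8.1 × 10⁻⁴ → stable
The 94–171 m interval has Δρ < 0: lighter water underlies denser water.

94–171 m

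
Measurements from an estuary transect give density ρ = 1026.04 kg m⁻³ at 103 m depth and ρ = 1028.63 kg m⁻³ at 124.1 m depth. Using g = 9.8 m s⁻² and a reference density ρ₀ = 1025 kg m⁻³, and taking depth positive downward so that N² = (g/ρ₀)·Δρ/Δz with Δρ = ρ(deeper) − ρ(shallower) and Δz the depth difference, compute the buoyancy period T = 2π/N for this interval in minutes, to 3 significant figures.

Δρ = 1028.63 − 1026.04 = 2.59 kg m⁻³ over Δz = 124.1 − 103 = 21.1 m.
N² = (9.8/1025) × (2.59/21.1) = 1.1736 × 10⁻³ s⁻².
N = √(1.1736 × 10⁻³) = 0.034258 rad s⁻¹, so T = 2π/N = 183.41 s = 3.0568 min ≈ 3.06 min.
N² > 0, so the interval is statically stable.

3.06 min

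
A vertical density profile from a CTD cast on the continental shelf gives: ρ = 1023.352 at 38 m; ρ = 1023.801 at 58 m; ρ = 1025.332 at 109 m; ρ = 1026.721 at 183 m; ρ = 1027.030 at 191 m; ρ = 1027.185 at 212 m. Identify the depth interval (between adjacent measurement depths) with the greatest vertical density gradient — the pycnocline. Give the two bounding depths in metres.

Compute the density gradient over each adjacent pair:
  38–58 m: Δρ/Δz = 0.449/20 = 0.022 kg m⁻⁴
  58–109 m: Δρ/Δz = 1.531/51 = 0.030 kg m⁻⁴
  109–183 m: Δρ/Δz = 1.389/74 = 0.019 kg m⁻⁴
  183–191 m: Δρ/Δz = 0.309/8 = 0.039 kg m⁻⁴
  191–212 m: Δρ/Δz = 0.155/21 = 7.4 × 10⁻³ kg m⁻⁴
The largest gradient is in the 183–191 m interval — the pycnocline.

183–191 m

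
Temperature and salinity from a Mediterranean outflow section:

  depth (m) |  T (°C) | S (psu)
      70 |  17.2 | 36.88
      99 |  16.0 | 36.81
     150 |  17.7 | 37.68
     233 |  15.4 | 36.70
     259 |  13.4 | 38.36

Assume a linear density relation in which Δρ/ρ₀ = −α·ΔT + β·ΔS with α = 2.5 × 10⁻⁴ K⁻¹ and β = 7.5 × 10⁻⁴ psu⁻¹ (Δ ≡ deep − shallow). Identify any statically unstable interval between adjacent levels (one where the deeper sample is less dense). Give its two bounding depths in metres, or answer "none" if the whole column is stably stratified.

Evaluate Δρ/ρ₀ = −αΔT + βΔS across each adjacent pair:
  70–99 m: −αΔT+βΔS = −(2.5 × 10⁻⁴)(-1.2)+(7.5 × 10⁻⁴)(-0.07) = 2.5 × 10⁻⁴ → stable
  99–150 m: −αΔT+βΔS = −(2.5 × 10⁻⁴)(+1.7)+(7.5 × 10⁻⁴)(+0.87) = 2.3 × 10⁻⁴ → stable
  150–233 m: −αΔT+βΔS = −(2.5 × 10⁻⁴)(-2.3)+(7.5 × 10⁻⁴)(-0.98) = -1.6 × 10⁻⁴ → UNSTABLE
  233–259 m: −αΔT+βΔS = −(2.5 × 10⁻⁴)(-2.0)+(7.5 × 10⁻⁴)(+1.66) = 1.7 × 10⁻³ → stable
The 150–233 m interval has Δρ < 0: lighter water underlies denser water.

150–233 m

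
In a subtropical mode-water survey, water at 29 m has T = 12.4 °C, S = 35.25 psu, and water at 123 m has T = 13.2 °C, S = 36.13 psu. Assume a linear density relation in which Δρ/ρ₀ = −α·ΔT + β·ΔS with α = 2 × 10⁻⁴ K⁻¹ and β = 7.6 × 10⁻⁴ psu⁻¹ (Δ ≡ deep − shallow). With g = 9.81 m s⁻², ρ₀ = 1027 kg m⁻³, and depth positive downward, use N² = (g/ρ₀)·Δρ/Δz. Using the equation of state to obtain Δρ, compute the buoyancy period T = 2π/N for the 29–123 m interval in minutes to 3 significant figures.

ΔT = +0.8 K, ΔS = +0.88 psu (deep − shallow).
Δρ/ρ₀ = −αΔT + βΔS = -1.60 × 10⁻⁴ + 6.688 × 10⁻⁴ = 5.088 × 10⁻⁴, so Δρ ≈ 0.5225 kg m⁻³.
N² = (g/ρ₀)·Δρ/Δz = g·(Δρ/ρ₀)/Δz = 9.81 × 5.088 × 10⁻⁴ / 94 = 5.3099 × 10⁻⁵ s⁻².
N = √(5.3099 × 10⁻⁵) = 7.2869 × 10⁻³ rad s⁻¹ → T = 2π/N = 862.26 s = 14.371 min ≈ 14.4 min.

14.4 min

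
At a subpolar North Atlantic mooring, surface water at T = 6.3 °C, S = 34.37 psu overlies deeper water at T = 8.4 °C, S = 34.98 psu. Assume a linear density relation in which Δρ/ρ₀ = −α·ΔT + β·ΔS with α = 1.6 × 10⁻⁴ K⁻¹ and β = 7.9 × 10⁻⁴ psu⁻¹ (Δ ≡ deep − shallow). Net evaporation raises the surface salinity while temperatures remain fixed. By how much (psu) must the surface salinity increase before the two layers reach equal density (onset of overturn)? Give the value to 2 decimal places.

0.18 psu

Neutral buoyancy requires −α(T_deep − T_surf) + β(S_deep − S_surf′) = 0.
S_surf′ = S_deep − (α/β)·ΔT = 34.98 − (1.6 × 10⁻⁴/7.9 × 10⁻⁴)·(+2.1) = 34.5547 psu.
Increase required: 34.5547 − 34.37 = 0.1847 psu.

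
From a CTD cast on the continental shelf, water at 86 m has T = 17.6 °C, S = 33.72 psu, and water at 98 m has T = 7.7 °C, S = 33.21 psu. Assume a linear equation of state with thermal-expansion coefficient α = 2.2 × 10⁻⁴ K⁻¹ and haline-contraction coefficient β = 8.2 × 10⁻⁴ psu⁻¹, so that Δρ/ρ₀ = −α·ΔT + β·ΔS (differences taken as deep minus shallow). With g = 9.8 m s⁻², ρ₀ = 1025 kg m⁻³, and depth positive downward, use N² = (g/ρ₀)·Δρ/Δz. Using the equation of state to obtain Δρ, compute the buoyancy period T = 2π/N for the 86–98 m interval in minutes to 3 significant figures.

2.76 min

ΔT = -9.9 K, ΔS = -0.51 psu (deep − shallow).
Δρ/ρ₀ = −αΔT + βΔS = 2.178 × 10⁻³ − 4.182 × 10⁻⁴ = 1.7598 × 10⁻³, so Δρ ≈ 1.804 kg m⁻³.
N² = (g/ρ₀)·Δρ/Δz = g·(Δρ/ρ₀)/Δz = 9.8 × 1.7598 × 10⁻³ / 12 = 1.4372 × 10⁻³ s⁻².
N = √(1.4372 × 10⁻³) = 0.037910 rad s⁻¹ → T = 2π/N = 165.74 s = 2.7623 min ≈ 2.76 min.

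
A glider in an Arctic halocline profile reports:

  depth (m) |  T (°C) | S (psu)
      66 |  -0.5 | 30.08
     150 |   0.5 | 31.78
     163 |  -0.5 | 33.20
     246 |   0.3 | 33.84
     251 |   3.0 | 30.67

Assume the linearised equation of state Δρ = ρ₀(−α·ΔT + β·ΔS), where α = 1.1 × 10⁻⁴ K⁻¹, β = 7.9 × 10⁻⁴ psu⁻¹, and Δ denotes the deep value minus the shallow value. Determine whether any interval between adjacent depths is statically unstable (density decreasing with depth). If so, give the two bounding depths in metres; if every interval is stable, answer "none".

Evaluate Δρ/ρ₀ = −αΔT + βΔS across each adjacent pair:
  66–150 m: −αΔT+βΔS = −(1.1 × 10⁻⁴)(+1.0)+(7.9 × 10⁻⁴)(+1.70) = 1.2 × 10⁻³ → stable
  150–163 m: −αΔT+βΔS = −(1.1 × 10⁻⁴)(-1.0)+(7.9 × 10⁻⁴)(+1.42) = 1.2 × 10⁻³ → stable
  163–246 m: −αΔT+βΔS = −(1.1 × 10⁻⁴)(+0.8)+(7.9 × 10⁻⁴)(+0.64) = 4.2 × 10⁻⁴ → stable
  246–251 m: −αΔT+βΔS = −(1.1 × 10⁻⁴)(+2.7)+(7.9 × 10⁻⁴)(-3.17) = -2.8 × 10⁻³ → UNSTABLE
The 246–251 m interval has Δρ < 0: lighter water underlies denser water.

246–251 m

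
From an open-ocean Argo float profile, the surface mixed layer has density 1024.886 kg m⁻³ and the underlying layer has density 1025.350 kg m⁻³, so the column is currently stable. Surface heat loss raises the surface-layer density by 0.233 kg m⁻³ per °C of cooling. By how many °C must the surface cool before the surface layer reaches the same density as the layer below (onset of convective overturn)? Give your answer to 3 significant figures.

Density deficit of the surface layer: 1025.350 − 1024.886 = 0.464 kg m⁻³.
Required change = 0.464 / 0.233 = 1.99 °C.

1.99 °C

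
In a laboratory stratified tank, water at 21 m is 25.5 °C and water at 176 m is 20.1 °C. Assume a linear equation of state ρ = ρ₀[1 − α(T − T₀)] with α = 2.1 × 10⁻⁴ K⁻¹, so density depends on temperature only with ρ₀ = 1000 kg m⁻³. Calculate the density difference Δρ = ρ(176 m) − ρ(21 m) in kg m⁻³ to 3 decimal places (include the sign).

+1.134 kg m⁻³

ΔT = -5.4 K, Δρ/ρ₀ = −αΔT = 1.134 × 10⁻³.
Δρ = 1000 × (1.134 × 10⁻³) = +1.134 kg m⁻³.
Positive Δρ: denser below, stable.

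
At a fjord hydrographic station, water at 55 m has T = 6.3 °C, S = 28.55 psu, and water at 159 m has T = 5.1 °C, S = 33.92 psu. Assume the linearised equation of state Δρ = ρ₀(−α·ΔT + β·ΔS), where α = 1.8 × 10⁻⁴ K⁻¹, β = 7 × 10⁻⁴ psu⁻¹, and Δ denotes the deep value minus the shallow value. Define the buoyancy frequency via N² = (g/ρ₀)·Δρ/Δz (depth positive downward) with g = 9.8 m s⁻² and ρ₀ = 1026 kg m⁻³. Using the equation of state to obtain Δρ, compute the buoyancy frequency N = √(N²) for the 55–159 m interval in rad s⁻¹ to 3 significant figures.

0.0194 rad s⁻¹

ΔT = -1.2 K, ΔS = +5.37 psu (deep − shallow).
Δρ/ρ₀ = −αΔT + βΔS = 2.16 × 10⁻⁴ + 3.759 × 10⁻³ = 3.975 × 10⁻³, so Δρ ≈ 4.078 kg m⁻³.
N² = (g/ρ₀)·Δρ/Δz = g·(Δρ/ρ₀)/Δz = 9.8 × 3.975 × 10⁻³ / 104 = 3.7457 × 10⁻⁴ s⁻².
N = √(3.7457 × 10⁻⁴) = 0.019354 rad s⁻¹ ≈ 0.0194 rad s⁻¹.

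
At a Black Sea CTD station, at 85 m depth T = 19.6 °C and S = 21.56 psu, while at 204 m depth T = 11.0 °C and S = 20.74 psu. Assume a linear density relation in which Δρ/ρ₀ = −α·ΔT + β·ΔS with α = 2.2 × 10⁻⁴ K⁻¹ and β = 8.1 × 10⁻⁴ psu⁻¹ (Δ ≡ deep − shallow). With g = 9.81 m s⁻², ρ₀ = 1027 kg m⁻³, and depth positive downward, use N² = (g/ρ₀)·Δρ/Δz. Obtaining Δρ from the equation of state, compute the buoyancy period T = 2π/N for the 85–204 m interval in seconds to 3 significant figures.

ΔT = -8.6 K, ΔS = -0.82 psu (deep − shallow).
Δρ/ρ₀ = −αΔT + βΔS = 1.892 × 10⁻³ − 6.642 × 10⁻⁴ = 1.2278 × 10⁻³, so Δρ ≈ 1.261 kg m⁻³.
N² = (g/ρ₀)·Δρ/Δz = g·(Δρ/ρ₀)/Δz = 9.81 × 1.2278 × 10⁻³ / 119 = 1.0122 × 10⁻⁴ s⁻².
N = √(1.0122 × 10⁻⁴) = 0.010061 rad s⁻¹ → T = 2π/N = 624.51 s ≈ 625 s.

625 s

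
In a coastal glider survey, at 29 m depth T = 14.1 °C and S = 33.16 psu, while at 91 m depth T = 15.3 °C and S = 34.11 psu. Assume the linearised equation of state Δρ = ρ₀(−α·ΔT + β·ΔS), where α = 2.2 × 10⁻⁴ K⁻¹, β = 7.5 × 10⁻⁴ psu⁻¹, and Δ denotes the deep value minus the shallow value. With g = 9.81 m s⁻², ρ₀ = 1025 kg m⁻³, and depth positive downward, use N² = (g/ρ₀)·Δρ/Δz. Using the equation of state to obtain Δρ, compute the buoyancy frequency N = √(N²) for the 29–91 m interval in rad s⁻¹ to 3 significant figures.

ΔT = +1.2 K, ΔS = +0.95 psu (deep − shallow).
Δρ/ρ₀ = −αΔT + βΔS = -2.64 × 10⁻⁴ + 7.125 × 10⁻⁴ = 4.485 × 10⁻⁴, so Δρ ≈ 0.4597 kg m⁻³.
N² = (g/ρ₀)·Δρ/Δz = g·(Δρ/ρ₀)/Δz = 9.81 × 4.485 × 10⁻⁴ / 62 = 7.0964 × 10⁻⁵ s⁻².
N = √(7.0964 × 10⁻⁵) = 8.4240 × 10⁻³ rad s⁻¹ ≈ 8.42 × 10⁻³ rad s⁻¹.

8.42 × 10⁻³ rad s⁻¹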